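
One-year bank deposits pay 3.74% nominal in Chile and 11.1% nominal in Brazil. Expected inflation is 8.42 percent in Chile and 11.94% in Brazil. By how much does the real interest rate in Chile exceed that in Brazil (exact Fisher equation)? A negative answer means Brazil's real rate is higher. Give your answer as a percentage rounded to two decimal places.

Chile: (1 + 0.0374)/(1 + 0.0842) − 1 = -4.3165%
Brazil: (1 + 0.1110)/(1 + 0.1194) − 1 = -0.7504%
Differential = -4.3165% − (-0.7504%) = -3.5661% → -3.57%.

-3.57%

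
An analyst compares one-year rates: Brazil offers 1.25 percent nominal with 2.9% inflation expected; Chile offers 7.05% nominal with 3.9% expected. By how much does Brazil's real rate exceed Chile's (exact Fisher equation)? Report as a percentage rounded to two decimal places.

-4.64%

Brazil: (1 + 0.0125)/(1 + 0.0290) − 1 = -1.6035%
Chile: (1 + 0.0705)/(1 + 0.0390) − 1 = 3.0318%
Differential = -1.6035% − 3.0318% = -4.6353% → -4.64%.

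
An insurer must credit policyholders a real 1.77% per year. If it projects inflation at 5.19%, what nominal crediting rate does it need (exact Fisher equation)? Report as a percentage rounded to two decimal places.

7.05%

(1 + i) = (1 + r)(1 + π) = 1.01770 × 1.05190 = 1.07051863
i = 1.07051863 − 1, so the required nominal rate is 7.05%.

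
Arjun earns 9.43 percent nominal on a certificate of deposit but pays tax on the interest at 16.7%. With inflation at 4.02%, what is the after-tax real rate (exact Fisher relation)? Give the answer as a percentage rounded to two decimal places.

After-tax nominal return = 9.43% × (1 − 0.167) = 7.85519%.
1 + r = 1.0785519 / 1.04020 = 1.036870
After-tax real rate = 1.036870 − 1 → 3.69%.

3.69%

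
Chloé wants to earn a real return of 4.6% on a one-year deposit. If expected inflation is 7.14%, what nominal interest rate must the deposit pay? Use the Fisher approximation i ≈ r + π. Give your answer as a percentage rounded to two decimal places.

i ≈ r + π = 4.6% + 7.14% = 11.74%.

11.74%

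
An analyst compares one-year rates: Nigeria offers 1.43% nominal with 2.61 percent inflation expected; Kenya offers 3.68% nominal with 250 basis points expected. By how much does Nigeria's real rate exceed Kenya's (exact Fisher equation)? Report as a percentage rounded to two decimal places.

-2.30%

Nigeria: (1 + 0.0143)/(1 + 0.0261) − 1 = -1.1500%
Kenya: (1 + 0.0368)/(1 + 0.0250) − 1 = 1.1512%
Differential = -1.1500% − 1.1512% = -2.3012% → -2.30%.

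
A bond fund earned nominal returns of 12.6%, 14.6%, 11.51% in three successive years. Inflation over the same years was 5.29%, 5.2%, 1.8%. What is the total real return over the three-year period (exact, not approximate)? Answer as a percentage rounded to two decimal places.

27.61%

Nominal growth factor = 1.1260 × 1.1460 × 1.1151 = 1.438921
Price-level growth factor = 1.0529 × 1.0520 × 1.0180 = 1.127589
Real growth factor = 1.438921 / 1.127589 = 1.276104
Total real return = 1.276104 − 1 → 27.61%.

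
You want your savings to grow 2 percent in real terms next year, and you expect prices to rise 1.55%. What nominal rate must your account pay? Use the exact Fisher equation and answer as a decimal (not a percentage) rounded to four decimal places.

(1 + i) = (1 + r)(1 + π) = 1.02000 × 1.01550 = 1.03581
i = 1.03581 − 1, so the required nominal rate is 0.0358.

0.0358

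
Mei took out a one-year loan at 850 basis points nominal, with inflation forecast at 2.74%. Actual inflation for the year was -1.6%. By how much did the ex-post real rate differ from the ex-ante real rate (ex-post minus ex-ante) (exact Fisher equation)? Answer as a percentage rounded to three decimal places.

4.658%

Ex-ante: (1 + 0.0850)/(1 + 0.0274) − 1 = 5.6064%
Ex-post: (1 + 0.0850)/(1 − 0.0160) − 1 = 10.2642%
Difference (ex-post − ex-ante) = 4.6578% → 4.658%.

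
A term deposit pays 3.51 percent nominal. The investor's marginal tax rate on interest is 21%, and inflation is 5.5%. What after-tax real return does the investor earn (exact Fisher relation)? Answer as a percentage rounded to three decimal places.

After-tax nominal return = 3.51% × (1 − 0.21) = 2.7729%.
1 + r = 1.027729 / 1.05500 = 0.974151
After-tax real rate = 0.974151 − 1 → -2.585%.

-2.585%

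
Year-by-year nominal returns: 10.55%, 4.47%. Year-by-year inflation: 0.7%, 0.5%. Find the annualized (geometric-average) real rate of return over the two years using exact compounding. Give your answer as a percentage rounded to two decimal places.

Nominal growth factor = 1.1055 × 1.0447 = 1.15491585
Price-level growth factor = 1.0070 × 1.0050 = 1.01203500
Real growth factor = 1.15491585 / 1.01203500 = 1.14118173
Annualized real rate = 1.14118173^(1/2) − 1 = 6.8261% → 6.83%.

6.83%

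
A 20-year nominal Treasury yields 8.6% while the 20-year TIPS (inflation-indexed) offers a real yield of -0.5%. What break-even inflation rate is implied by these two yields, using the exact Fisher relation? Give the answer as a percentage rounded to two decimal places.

9.15%

(1 + π) = (1 + i)/(1 + r) = 1.08600 / 0.99500 = 1.091457
Break-even inflation = 1.091457 − 1 → 9.15%.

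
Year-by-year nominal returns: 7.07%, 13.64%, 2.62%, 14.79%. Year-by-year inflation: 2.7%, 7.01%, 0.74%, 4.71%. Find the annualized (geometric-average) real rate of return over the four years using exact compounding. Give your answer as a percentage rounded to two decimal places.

5.45%

Compound the nominal returns: 1.0707 × 1.1364 × 1.0262 × 1.1479 = 1.43329338.
Compound inflation: 1.0270 × 1.0701 × 1.0074 × 1.0471 = 1.15927085.
Deflate: 1.43329338 / 1.15927085 = 1.23637490.
Annualized real rate = 1.23637490^(1/4) − 1 = 5.4478% → 5.45%.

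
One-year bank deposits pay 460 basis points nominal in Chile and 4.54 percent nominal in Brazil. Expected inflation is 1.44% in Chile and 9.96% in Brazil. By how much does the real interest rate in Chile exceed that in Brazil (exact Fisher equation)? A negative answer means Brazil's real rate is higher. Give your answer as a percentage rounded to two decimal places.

Chile: (1 + 0.0460)/(1 + 0.0144) − 1 = 3.1151%
Brazil: (1 + 0.0454)/(1 + 0.0996) − 1 = -4.9291%
Differential = 3.1151% − (-4.9291%) = 8.0442% → 8.04%.

8.04%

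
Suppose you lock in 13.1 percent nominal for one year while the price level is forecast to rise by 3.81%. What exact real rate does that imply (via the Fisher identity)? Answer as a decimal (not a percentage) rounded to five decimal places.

0.08949

By the Fisher identity, 1 + r = (1 + i)/(1 + π).
1 + r = 1.13100 / 1.03810 = 1.089490
r = 1.089490 − 1 = 8.9490%, i.e. 0.08949.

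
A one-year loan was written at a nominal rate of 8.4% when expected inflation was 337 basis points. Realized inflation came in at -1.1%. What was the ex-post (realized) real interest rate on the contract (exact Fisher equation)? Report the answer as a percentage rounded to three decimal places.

9.606%

Ex-post: (1 + 0.0840)/(1 − 0.0110) − 1 = 9.6057%
So the realized real rate is 9.606%.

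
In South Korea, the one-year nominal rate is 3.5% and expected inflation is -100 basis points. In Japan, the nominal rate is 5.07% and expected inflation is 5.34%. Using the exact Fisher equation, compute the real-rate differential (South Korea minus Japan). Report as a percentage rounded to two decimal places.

South Korea: (1 + 0.0350)/(1 − 0.0100) − 1 = 4.5455%
Japan: (1 + 0.0507)/(1 + 0.0534) − 1 = -0.2563%
Differential = 4.5455% − (-0.2563%) = 4.8018% → 4.80%.

4.80%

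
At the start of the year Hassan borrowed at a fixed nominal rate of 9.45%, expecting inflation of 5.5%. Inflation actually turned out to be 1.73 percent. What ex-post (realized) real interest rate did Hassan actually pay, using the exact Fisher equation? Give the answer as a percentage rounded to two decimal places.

7.59%

Ex-post: (1 + 0.0945)/(1 + 0.0173) − 1 = 7.5887%
So the realized real rate is 7.59%.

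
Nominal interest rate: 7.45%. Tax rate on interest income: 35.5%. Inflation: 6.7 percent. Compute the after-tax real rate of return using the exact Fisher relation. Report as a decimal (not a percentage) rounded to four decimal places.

After-tax nominal return = 7.45% × (1 − 0.355) = 4.80525%.
1 + r = 1.0480525 / 1.06700 = 0.982242
After-tax real rate = 0.982242 − 1 → -0.0178.

-0.0178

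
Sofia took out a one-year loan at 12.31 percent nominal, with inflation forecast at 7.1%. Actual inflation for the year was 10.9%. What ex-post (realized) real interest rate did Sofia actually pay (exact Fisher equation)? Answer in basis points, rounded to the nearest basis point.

Ex-post: (1 + 0.1231)/(1 + 0.1090) − 1 = 1.2714%
So the realized real rate is 127 basis points.

127 basis points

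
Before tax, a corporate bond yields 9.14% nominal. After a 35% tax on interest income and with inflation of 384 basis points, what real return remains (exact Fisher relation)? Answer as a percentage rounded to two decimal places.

2.02%

After-tax nominal return = 9.14% × (1 − 0.35) = 5.9410%.
1 + r = 1.05941 / 1.03840 = 1.020233
After-tax real rate = 1.020233 − 1 → 2.02%.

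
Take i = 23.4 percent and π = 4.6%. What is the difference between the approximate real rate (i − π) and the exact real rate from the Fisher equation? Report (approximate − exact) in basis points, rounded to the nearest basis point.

83 basis points

Approximate: r ≈ 23.400% − 4.600% = 18.8000%
Exact: (1 + 0.2340)/(1 + 0.0460) − 1 = 17.9732%
Error = 18.8000% − 17.9732% = 0.8268% → 83 basis points.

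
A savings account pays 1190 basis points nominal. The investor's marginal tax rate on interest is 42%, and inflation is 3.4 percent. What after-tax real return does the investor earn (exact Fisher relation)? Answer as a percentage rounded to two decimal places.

3.39%

After-tax nominal return = 11.9% × (1 − 0.42) = 6.9020%.
1 + r = 1.06902 / 1.03400 = 1.033868
After-tax real rate = 1.033868 − 1 → 3.39%.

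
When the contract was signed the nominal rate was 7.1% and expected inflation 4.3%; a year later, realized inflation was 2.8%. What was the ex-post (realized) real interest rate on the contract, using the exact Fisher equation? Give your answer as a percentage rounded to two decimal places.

Ex-post: (1 + 0.0710)/(1 + 0.0280) − 1 = 4.1829%
So the realized real rate is 4.18%.

4.18%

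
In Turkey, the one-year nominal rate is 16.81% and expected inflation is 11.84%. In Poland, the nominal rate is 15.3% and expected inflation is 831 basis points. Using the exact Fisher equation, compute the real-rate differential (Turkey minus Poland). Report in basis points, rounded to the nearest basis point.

Turkey: (1 + 0.1681)/(1 + 0.1184) − 1 = 4.4438%
Poland: (1 + 0.1530)/(1 + 0.0831) − 1 = 6.4537%
Differential = 4.4438% − 6.4537% = -2.0098% → -201 basis points.

-201 basis points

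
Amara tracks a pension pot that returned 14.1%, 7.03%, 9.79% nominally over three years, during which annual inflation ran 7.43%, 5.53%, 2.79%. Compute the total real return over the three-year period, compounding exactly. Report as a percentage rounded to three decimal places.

15.054%

Compound the nominal returns: 1.1410 × 1.0703 × 1.0979 = 1.340769.
Compound inflation: 1.0743 × 1.0553 × 1.0279 = 1.165339.
Deflate: 1.340769 / 1.165339 = 1.150540.
Total real return = 1.150540 − 1 → 15.054%.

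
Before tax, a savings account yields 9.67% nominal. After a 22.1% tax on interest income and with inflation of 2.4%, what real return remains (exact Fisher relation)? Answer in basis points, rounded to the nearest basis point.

501 basis points

After-tax nominal return = 9.67% × (1 − 0.221) = 7.53293%.
1 + r = 1.0753293 / 1.02400 = 1.050126
After-tax real rate = 1.050126 − 1 → 501 basis points.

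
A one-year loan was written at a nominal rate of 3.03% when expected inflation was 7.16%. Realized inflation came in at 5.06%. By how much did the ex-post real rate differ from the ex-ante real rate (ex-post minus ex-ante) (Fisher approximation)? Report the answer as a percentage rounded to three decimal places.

Ex-ante: 3.03% − 7.16% = -4.130%
Ex-post: 3.03% − 5.06% = -2.030%
Difference (ex-post − ex-ante) = 2.1000% → 2.100%.

2.100%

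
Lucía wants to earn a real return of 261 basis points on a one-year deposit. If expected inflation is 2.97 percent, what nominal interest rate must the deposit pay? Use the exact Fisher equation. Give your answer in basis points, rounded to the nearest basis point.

(1 + i) = (1 + r)(1 + π) = 1.02610 × 1.02970 = 1.05657517
i = 1.05657517 − 1, so the required nominal rate is 566 basis points.

566 basis points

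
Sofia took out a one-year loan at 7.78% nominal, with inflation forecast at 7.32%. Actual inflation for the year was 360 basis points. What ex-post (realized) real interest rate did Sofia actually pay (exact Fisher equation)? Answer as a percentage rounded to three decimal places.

4.035%

Ex-post: (1 + 0.0778)/(1 + 0.0360) − 1 = 4.0347%
So the realized real rate is 4.035%.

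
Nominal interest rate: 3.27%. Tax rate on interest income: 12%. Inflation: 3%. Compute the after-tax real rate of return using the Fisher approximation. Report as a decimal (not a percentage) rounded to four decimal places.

After-tax nominal return = 3.27% × (1 − 0.12) = 2.8776%.
r ≈ 2.8776% − 3% → -0.0012.

-0.0012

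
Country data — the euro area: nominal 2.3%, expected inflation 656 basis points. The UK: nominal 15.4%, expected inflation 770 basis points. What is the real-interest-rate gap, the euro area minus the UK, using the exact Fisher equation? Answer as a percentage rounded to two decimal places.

The euro area: (1 + 0.0230)/(1 + 0.0656) − 1 = -3.9977%
The UK: (1 + 0.1540)/(1 + 0.0770) − 1 = 7.1495%
Differential = -3.9977% − 7.1495% = -11.1472% → -11.15%.

-11.15%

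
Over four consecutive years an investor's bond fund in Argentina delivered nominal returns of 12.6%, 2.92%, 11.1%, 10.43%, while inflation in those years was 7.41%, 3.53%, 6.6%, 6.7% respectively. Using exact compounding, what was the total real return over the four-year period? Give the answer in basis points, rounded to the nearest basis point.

Nominal growth factor = 1.1260 × 1.0292 × 1.1110 × 1.1043 = 1.421803
Price-level growth factor = 1.0741 × 1.0353 × 1.0660 × 1.0670 = 1.264831
Real growth factor = 1.421803 / 1.264831 = 1.124105
Total real return = 1.124105 − 1 → 1241 basis points.

1241 basis points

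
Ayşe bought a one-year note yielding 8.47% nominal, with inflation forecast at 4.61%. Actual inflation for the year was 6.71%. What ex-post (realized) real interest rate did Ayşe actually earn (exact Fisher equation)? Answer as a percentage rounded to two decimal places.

Ex-post: (1 + 0.0847)/(1 + 0.0671) − 1 = 1.6493%
So the realized real rate is 1.65%.

1.65%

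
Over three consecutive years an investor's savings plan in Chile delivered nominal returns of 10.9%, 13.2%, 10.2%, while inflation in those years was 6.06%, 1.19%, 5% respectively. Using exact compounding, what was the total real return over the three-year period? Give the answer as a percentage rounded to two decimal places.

22.77%

Compound the nominal returns: 1.1090 × 1.1320 × 1.1020 = 1.383438.
Compound inflation: 1.0606 × 1.0119 × 1.0500 = 1.126882.
Deflate: 1.383438 / 1.126882 = 1.227668.
Total real return = 1.227668 − 1 → 22.77%.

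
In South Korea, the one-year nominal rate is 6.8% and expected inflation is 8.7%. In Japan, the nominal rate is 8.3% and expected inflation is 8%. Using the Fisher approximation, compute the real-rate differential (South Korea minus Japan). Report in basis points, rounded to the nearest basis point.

South Korea: 6.8% − 8.7% = -1.900%
Japan: 8.3% − 8% = 0.300%
Differential = -2.200% → -220 basis points.

-220 basis points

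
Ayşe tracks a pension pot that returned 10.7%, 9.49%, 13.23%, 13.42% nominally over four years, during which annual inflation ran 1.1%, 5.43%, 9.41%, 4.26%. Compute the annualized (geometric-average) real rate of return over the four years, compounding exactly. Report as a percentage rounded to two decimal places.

Compound the nominal returns: 1.1070 × 1.0949 × 1.1323 × 1.1342 = 1.55658638.
Compound inflation: 1.0110 × 1.0543 × 1.0941 × 1.0426 = 1.21587828.
Deflate: 1.55658638 / 1.21587828 = 1.28021563.
Annualized real rate = 1.28021563^(1/4) − 1 = 6.3704% → 6.37%.

6.37%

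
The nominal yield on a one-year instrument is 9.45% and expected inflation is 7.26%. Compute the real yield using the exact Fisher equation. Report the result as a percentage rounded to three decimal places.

2.042%

By the Fisher relation, 1 + r = (1 + i)/(1 + π).
1 + r = 1.09450 / 1.07260 = 1.020418
r = 1.020418 − 1 = 2.0418%, i.e. 2.042%.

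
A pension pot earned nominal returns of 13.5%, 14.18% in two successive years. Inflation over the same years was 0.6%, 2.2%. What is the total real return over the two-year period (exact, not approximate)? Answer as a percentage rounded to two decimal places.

26.05%

Nominal growth factor = 1.1350 × 1.1418 = 1.295943
Price-level growth factor = 1.0060 × 1.0220 = 1.028132
Real growth factor = 1.295943 / 1.028132 = 1.260483
Total real return = 1.260483 − 1 → 26.05%.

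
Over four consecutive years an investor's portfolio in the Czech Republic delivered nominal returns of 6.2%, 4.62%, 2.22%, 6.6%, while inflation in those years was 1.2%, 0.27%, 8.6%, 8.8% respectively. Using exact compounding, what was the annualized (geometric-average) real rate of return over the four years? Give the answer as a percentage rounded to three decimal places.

0.243%

Compound the nominal returns: 1.0620 × 1.0462 × 1.0222 × 1.0660 = 1.21068821.
Compound inflation: 1.0120 × 1.0027 × 1.0860 × 1.0880 = 1.19897533.
Deflate: 1.21068821 / 1.19897533 = 1.00976907.
Annualized real rate = 1.00976907^(1/4) − 1 = 0.2433% → 0.243%.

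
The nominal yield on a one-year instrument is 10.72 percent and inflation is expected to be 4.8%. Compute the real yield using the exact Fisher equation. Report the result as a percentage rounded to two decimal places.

5.65%

By the Fisher relation, 1 + r = (1 + i)/(1 + π).
1 + r = 1.10720 / 1.04800 = 1.056489
r = 1.056489 − 1 = 5.6489%, i.e. 5.65%.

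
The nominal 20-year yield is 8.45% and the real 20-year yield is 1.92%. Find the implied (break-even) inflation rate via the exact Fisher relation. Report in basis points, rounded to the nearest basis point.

641 basis points

(1 + π) = (1 + i)/(1 + r) = 1.08450 / 1.01920 = 1.064070
Break-even inflation = 1.064070 − 1 → 641 basis points.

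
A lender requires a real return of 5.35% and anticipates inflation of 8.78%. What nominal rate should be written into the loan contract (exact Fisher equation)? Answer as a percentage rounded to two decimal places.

14.60%

(1 + i) = (1 + r)(1 + π) = 1.05350 × 1.08780 = 1.1459973
i = 1.1459973 − 1, so the required nominal rate is 14.60%.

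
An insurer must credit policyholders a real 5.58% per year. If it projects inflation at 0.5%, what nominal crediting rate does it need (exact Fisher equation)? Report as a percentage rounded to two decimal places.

(1 + i) = (1 + r)(1 + π) = 1.05580 × 1.00500 = 1.061079
i = 1.061079 − 1, so the required nominal rate is 6.11%.

6.11%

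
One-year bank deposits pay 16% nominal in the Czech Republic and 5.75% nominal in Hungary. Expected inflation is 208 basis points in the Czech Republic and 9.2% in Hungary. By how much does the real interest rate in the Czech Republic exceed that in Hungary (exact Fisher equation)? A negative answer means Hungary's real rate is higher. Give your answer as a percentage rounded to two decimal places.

16.80%

The Czech Republic: (1 + 0.1600)/(1 + 0.0208) − 1 = 13.6364%
Hungary: (1 + 0.0575)/(1 + 0.0920) − 1 = -3.1593%
Differential = 13.6364% − (-3.1593%) = 16.7957% → 16.80%.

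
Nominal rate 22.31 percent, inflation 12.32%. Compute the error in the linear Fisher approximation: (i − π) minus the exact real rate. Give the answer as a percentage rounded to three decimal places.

1.096%

Approximate: r ≈ 22.310% − 12.320% = 9.9900%
Exact: (1 + 0.2231)/(1 + 0.1232) − 1 = 8.8942%
Error = 9.9900% − 8.8942% = 1.0958% → 1.096%.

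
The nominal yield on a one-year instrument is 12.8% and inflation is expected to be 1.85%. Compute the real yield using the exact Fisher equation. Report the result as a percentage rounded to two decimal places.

10.75%

By the Fisher equation, 1 + r = (1 + i)/(1 + π).
1 + r = 1.12800 / 1.01850 = 1.107511
r = 1.107511 − 1 = 10.7511%, i.e. 10.75%.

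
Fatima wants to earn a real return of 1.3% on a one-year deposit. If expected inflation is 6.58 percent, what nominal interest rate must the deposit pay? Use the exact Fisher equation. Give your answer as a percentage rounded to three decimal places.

7.966%

(1 + i) = (1 + r)(1 + π) = 1.01300 × 1.06580 = 1.0796554
i = 1.0796554 − 1, so the required nominal rate is 7.966%.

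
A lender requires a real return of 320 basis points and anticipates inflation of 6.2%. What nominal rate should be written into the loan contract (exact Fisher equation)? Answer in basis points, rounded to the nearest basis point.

(1 + i) = (1 + r)(1 + π) = 1.03200 × 1.06200 = 1.095984
i = 1.095984 − 1, so the required nominal rate is 960 basis points.

960 basis points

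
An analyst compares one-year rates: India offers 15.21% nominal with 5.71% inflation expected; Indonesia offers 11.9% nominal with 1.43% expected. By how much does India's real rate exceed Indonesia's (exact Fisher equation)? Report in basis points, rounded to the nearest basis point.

-134 basis points

India: (1 + 0.1521)/(1 + 0.0571) − 1 = 8.9869%
Indonesia: (1 + 0.1190)/(1 + 0.0143) − 1 = 10.3224%
Differential = 8.9869% − 10.3224% = -1.3355% → -134 basis points.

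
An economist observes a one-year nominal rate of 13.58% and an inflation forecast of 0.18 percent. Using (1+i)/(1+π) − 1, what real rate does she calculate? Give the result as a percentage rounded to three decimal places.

1 + r = 1.13580 / 1.00180 = 1.133759
r = 1.133759 − 1 = 13.3759%, i.e. 13.376%.

13.376%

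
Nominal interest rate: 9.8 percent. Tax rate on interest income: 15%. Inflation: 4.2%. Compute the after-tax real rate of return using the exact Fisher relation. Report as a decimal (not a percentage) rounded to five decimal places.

After-tax nominal return = 9.8% × (1 − 0.15) = 8.3300%.
1 + r = 1.08330 / 1.04200 = 1.0396353
After-tax real rate = 1.0396353 − 1 → 0.03964.

0.03964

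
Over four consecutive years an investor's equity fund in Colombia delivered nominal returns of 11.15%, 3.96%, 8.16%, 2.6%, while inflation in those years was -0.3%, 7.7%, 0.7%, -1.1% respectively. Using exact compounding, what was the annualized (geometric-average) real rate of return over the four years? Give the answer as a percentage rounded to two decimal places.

4.64%

Compound the nominal returns: 1.1115 × 1.0396 × 1.0816 × 1.0260 = 1.28230040.
Compound inflation: 0.9970 × 1.0770 × 1.0070 × 0.9890 = 1.06939124.
Deflate: 1.28230040 / 1.06939124 = 1.19909379.
Annualized real rate = 1.19909379^(1/4) − 1 = 4.6437% → 4.64%.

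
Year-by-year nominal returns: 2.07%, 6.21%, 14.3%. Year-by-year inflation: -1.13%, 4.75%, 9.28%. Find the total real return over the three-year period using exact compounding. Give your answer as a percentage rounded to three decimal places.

Nominal growth factor = 1.0207 × 1.0621 × 1.1430 = 1.239110
Price-level growth factor = 0.9887 × 1.0475 × 1.0928 = 1.131773
Real growth factor = 1.239110 / 1.131773 = 1.094840
Total real return = 1.094840 − 1 → 9.484%.

9.484%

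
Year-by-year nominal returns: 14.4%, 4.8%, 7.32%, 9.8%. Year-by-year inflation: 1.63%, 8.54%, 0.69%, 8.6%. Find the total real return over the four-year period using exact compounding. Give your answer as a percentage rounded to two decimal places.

17.12%

Nominal growth factor = 1.1440 × 1.0480 × 1.0732 × 1.0980 = 1.412766
Price-level growth factor = 1.0163 × 1.0854 × 1.0069 × 1.0860 = 1.206224
Real growth factor = 1.412766 / 1.206224 = 1.171231
Total real return = 1.171231 − 1 → 17.12%.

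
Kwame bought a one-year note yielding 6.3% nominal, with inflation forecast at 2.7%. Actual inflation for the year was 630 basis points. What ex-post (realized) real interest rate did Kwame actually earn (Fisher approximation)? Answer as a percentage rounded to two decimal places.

Ex-post: 6.3% − 6.3% = 0.000%
So the realized real rate is 0.00%.

0.00%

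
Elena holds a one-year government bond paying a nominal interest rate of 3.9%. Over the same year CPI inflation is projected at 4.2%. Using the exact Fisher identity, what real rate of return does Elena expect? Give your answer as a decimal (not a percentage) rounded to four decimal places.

-0.0029

By the Fisher identity, 1 + r = (1 + i)/(1 + π).
1 + r = 1.03900 / 1.04200 = 0.997121
r = 0.997121 − 1 = -0.2879%, i.e. -0.0029.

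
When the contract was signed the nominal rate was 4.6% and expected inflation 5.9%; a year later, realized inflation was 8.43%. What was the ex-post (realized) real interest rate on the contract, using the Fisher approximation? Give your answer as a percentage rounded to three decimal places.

-3.830%

Ex-post: 4.6% − 8.43% = -3.830%
So the realized real rate is -3.830%.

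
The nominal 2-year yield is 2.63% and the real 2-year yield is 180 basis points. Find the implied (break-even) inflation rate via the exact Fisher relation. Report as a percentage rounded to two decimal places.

(1 + π) = (1 + i)/(1 + r) = 1.02630 / 1.01800 = 1.008153
Break-even inflation = 1.008153 − 1 → 0.82%.

0.82%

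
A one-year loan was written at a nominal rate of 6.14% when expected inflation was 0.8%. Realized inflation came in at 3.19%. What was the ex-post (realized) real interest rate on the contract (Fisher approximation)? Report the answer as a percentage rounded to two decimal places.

Ex-post: 6.14% − 3.19% = 2.950%
So the realized real rate is 2.95%.

2.95%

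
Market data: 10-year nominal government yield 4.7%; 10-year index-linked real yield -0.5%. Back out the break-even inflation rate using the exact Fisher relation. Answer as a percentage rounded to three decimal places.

5.226%

(1 + π) = (1 + i)/(1 + r) = 1.04700 / 0.99500 = 1.052261
Break-even inflation = 1.052261 − 1 → 5.226%.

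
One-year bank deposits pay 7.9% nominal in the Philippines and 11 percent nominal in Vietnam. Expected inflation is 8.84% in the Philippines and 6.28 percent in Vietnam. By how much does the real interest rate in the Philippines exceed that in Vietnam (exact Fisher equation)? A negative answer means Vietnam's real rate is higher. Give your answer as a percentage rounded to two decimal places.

The Philippines: (1 + 0.0790)/(1 + 0.0884) − 1 = -0.8637%
Vietnam: (1 + 0.1100)/(1 + 0.0628) − 1 = 4.4411%
Differential = -0.8637% − 4.4411% = -5.3048% → -5.30%.

-5.30%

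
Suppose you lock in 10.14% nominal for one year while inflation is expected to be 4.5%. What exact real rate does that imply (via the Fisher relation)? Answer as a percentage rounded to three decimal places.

5.397%

1 + r = 1.10140 / 1.04500 = 1.053971
r = 1.053971 − 1 = 5.3971%, i.e. 5.397%.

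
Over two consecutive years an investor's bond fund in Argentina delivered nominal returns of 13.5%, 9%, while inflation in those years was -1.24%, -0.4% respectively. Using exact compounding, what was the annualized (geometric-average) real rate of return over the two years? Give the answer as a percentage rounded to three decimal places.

12.148%

Compound the nominal returns: 1.1350 × 1.0900 = 1.23715000.
Compound inflation: 0.9876 × 0.9960 = 0.98364960.
Deflate: 1.23715000 / 0.98364960 = 1.25771413.
Annualized real rate = 1.25771413^(1/2) − 1 = 12.1479% → 12.148%.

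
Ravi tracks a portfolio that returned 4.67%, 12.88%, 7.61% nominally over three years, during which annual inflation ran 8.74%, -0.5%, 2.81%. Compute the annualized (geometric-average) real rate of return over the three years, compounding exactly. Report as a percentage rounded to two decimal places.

4.56%

Compound the nominal returns: 1.0467 × 1.1288 × 1.0761 = 1.27142825.
Compound inflation: 1.0874 × 0.9950 × 1.0281 = 1.11236616.
Deflate: 1.27142825 / 1.11236616 = 1.14299436.
Annualized real rate = 1.14299436^(1/3) − 1 = 4.5558% → 4.56%.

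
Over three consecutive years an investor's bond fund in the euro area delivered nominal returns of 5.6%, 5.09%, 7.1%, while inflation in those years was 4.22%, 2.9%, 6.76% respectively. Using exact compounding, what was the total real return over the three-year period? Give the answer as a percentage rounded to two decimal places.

3.81%

Compound the nominal returns: 1.0560 × 1.0509 × 1.0710 = 1.188543.
Compound inflation: 1.0422 × 1.0290 × 1.0676 = 1.144920.
Deflate: 1.188543 / 1.144920 = 1.038101.
Total real return = 1.038101 − 1 → 3.81%.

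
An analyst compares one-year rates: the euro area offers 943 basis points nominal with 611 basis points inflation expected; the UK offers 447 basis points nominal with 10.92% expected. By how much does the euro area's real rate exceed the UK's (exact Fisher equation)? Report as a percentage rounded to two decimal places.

The euro area: (1 + 0.0943)/(1 + 0.0611) − 1 = 3.1288%
The UK: (1 + 0.0447)/(1 + 0.1092) − 1 = -5.8150%
Differential = 3.1288% − (-5.8150%) = 8.9438% → 8.94%.

8.94%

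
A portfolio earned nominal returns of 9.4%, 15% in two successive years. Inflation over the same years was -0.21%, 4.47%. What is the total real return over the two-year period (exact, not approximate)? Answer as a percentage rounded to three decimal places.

Nominal growth factor = 1.0940 × 1.1500 = 1.258100
Price-level growth factor = 0.9979 × 1.0447 = 1.042506
Real growth factor = 1.258100 / 1.042506 = 1.206803
Total real return = 1.206803 − 1 → 20.680%.

20.680%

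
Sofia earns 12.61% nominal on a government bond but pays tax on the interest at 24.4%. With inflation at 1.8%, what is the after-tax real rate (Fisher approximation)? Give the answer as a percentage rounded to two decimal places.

7.73%

After-tax nominal return = 12.61% × (1 − 0.244) = 9.53316%.
r ≈ 9.53316% − 1.8% → 7.73%.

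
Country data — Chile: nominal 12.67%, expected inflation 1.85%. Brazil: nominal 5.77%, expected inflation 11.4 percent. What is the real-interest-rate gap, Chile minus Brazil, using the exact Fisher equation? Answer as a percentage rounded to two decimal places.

Chile: (1 + 0.1267)/(1 + 0.0185) − 1 = 10.6235%
Brazil: (1 + 0.0577)/(1 + 0.1140) − 1 = -5.0539%
Differential = 10.6235% − (-5.0539%) = 15.6773% → 15.68%.

15.68%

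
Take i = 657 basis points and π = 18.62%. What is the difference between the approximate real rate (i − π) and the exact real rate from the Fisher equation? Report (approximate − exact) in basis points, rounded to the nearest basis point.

Approximate: r ≈ 6.570% − 18.620% = -12.0500%
Exact: (1 + 0.0657)/(1 + 0.1862) − 1 = -10.1585%
Error = -12.0500% − (-10.1585%) = -1.8915% → -189 basis points.

-189 basis points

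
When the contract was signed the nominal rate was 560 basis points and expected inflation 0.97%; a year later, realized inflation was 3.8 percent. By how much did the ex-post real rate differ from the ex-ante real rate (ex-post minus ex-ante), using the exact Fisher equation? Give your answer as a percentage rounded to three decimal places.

-2.851%

Ex-ante: (1 + 0.0560)/(1 + 0.0097) − 1 = 4.5855%
Ex-post: (1 + 0.0560)/(1 + 0.0380) − 1 = 1.7341%
Difference (ex-post − ex-ante) = -2.8514% → -2.851%.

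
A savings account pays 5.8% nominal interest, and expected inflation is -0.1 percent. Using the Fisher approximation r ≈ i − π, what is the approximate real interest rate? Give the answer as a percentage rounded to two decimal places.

5.90%

r ≈ i − π = 5.8% − (-0.1%) = 5.90%.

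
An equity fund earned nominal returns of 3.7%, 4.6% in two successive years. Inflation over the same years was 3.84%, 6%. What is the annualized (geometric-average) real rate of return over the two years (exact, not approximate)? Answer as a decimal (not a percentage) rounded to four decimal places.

Compound the nominal returns: 1.0370 × 1.0460 = 1.08470200.
Compound inflation: 1.0384 × 1.0600 = 1.10070400.
Deflate: 1.08470200 / 1.10070400 = 0.98546203.
Annualized real rate = 0.98546203^(1/2) − 1 = -0.7296% → -0.0073.

-0.0073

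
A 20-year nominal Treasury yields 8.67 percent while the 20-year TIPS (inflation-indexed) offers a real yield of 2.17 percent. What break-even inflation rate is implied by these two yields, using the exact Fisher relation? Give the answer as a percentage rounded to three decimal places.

6.362%

(1 + π) = (1 + i)/(1 + r) = 1.08670 / 1.02170 = 1.063619
Break-even inflation = 1.063619 − 1 → 6.362%.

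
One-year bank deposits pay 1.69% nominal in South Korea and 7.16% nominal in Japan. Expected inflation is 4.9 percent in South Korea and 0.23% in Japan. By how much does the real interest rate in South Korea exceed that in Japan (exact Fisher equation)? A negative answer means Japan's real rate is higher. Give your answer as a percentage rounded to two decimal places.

-9.97%

South Korea: (1 + 0.0169)/(1 + 0.0490) − 1 = -3.0601%
Japan: (1 + 0.0716)/(1 + 0.0023) − 1 = 6.9141%
Differential = -3.0601% − 6.9141% = -9.9742% → -9.97%.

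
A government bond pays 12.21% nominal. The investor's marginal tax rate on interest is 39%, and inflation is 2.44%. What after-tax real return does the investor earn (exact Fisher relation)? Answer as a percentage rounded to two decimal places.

4.89%

After-tax nominal return = 12.21% × (1 − 0.39) = 7.4481%.
1 + r = 1.074481 / 1.02440 = 1.048888
After-tax real rate = 1.048888 − 1 → 4.89%.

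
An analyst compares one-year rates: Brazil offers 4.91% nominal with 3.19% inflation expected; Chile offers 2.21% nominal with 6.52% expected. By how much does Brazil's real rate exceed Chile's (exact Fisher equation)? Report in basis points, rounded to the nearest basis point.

Brazil: (1 + 0.0491)/(1 + 0.0319) − 1 = 1.6668%
Chile: (1 + 0.0221)/(1 + 0.0652) − 1 = -4.0462%
Differential = 1.6668% − (-4.0462%) = 5.7130% → 571 basis points.

571 basis points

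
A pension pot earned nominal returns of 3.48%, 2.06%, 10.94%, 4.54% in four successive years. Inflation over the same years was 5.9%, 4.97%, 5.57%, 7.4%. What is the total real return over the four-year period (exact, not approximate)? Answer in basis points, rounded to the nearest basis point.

-282 basis points

Compound the nominal returns: 1.0348 × 1.0206 × 1.1094 × 1.0454 = 1.224849.
Compound inflation: 1.0590 × 1.0497 × 1.0557 × 1.0740 = 1.260393.
Deflate: 1.224849 / 1.260393 = 0.971800.
Total real return = 0.971800 − 1 → -282 basis points.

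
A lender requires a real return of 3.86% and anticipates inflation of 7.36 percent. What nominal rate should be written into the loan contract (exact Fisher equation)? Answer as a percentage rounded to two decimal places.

(1 + i) = (1 + r)(1 + π) = 1.03860 × 1.07360 = 1.11504096
i = 1.11504096 − 1, so the required nominal rate is 11.50%.

11.50%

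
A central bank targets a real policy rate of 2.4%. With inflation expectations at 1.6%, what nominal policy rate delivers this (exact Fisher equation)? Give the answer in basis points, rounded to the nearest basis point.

(1 + i) = (1 + r)(1 + π) = 1.02400 × 1.01600 = 1.040384
i = 1.040384 − 1, so the required nominal rate is 404 basis points.

404 basis points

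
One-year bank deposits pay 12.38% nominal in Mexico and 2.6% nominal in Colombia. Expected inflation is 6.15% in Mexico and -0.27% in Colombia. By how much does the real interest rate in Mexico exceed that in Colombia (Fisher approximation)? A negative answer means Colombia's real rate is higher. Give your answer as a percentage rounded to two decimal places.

3.36%

Mexico: 12.38% − 6.15% = 6.230%
Colombia: 2.6% − (-0.27%) = 2.870%
Differential = 3.360% → 3.36%.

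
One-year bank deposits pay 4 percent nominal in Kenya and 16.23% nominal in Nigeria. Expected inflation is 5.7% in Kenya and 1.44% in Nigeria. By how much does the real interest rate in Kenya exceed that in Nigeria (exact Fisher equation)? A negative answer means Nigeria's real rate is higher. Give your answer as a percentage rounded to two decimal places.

-16.19%

Kenya: (1 + 0.0400)/(1 + 0.0570) − 1 = -1.6083%
Nigeria: (1 + 0.1623)/(1 + 0.0144) − 1 = 14.5800%
Differential = -1.6083% − 14.5800% = -16.1884% → -16.19%.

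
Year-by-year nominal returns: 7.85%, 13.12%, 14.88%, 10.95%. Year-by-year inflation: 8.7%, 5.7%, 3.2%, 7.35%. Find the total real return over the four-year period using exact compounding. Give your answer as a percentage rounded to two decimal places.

22.16%

Nominal growth factor = 1.0785 × 1.1312 × 1.1488 × 1.1095 = 1.555003
Price-level growth factor = 1.0870 × 1.0570 × 1.0320 × 1.0735 = 1.272877
Real growth factor = 1.555003 / 1.272877 = 1.221645
Total real return = 1.221645 − 1 → 22.16%.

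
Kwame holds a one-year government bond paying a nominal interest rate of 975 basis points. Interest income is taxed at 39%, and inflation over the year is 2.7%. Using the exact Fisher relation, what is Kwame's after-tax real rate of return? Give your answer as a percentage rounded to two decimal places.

3.16%

After-tax nominal return = 9.75% × (1 − 0.39) = 5.9475%.
1 + r = 1.059475 / 1.02700 = 1.031621
After-tax real rate = 1.031621 − 1 → 3.16%.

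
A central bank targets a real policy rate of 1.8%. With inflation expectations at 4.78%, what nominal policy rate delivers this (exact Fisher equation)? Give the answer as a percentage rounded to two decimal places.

(1 + i) = (1 + r)(1 + π) = 1.01800 × 1.04780 = 1.0666604
i = 1.0666604 − 1, so the required nominal rate is 6.67%.

6.67%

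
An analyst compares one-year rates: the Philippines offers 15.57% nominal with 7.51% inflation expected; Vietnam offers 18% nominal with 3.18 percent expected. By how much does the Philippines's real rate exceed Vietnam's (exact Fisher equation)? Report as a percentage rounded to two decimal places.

-6.87%

The Philippines: (1 + 0.1557)/(1 + 0.0751) − 1 = 7.4970%
Vietnam: (1 + 0.1800)/(1 + 0.0318) − 1 = 14.3632%
Differential = 7.4970% − 14.3632% = -6.8663% → -6.87%.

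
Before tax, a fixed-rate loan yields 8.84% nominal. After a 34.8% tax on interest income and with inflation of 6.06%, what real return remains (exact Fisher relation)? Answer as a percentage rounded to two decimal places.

After-tax nominal return = 8.84% × (1 − 0.348) = 5.76368%.
1 + r = 1.0576368 / 1.06060 = 0.997206
After-tax real rate = 0.997206 − 1 → -0.28%.

-0.28%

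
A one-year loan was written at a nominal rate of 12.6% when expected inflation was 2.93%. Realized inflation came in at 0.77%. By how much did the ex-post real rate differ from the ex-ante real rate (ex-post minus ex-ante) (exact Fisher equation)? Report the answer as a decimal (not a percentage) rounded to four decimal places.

Ex-ante: (1 + 0.1260)/(1 + 0.0293) − 1 = 9.3947%
Ex-post: (1 + 0.1260)/(1 + 0.0077) − 1 = 11.7396%
Difference (ex-post − ex-ante) = 2.3449% → 0.0234.

0.0234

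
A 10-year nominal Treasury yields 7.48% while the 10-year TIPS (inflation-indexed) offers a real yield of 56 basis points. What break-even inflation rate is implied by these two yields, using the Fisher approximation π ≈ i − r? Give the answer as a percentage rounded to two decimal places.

6.92%

π ≈ i − r = 7.48% − 0.56% → 6.92%.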